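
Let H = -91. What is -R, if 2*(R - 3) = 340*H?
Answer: 15467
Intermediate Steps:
R = -15467 (R = 3 + (340*(-91))/2 = 3 + (½)*(-30940) = 3 - 15470 = -15467)
-R = -1*(-15467) = 15467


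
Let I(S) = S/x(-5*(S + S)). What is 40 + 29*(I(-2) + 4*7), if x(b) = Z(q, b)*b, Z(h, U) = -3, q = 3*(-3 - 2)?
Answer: 25589/30 ≈ 852.97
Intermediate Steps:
q = -15 (q = 3*(-5) = -15)
x(b) = -3*b
I(S) = 1/30 (I(S) = S/((-(-15)*(S + S))) = S/((-(-15)*2*S)) = S/((-(-30)*S)) = S/((30*S)) = S*(1/(30*S)) = 1/30)
40 + 29*(I(-2) + 4*7) = 40 + 29*(1/30 + 4*7) = 40 + 29*(1/30 + 28) = 40 + 29*(841/30) = 40 + 24389/30 = 25589/30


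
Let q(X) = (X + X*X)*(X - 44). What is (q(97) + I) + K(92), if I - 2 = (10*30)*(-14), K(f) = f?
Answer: 499712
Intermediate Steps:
I = -4198 (I = 2 + (10*30)*(-14) = 2 + 300*(-14) = 2 - 4200 = -4198)
q(X) = (-44 + X)*(X + X²) (q(X) = (X + X²)*(-44 + X) = (-44 + X)*(X + X²))
(q(97) + I) + K(92) = (97*(-44 + 97² - 43*97) - 4198) + 92 = (97*(-44 + 9409 - 4171) - 4198) + 92 = (97*5194 - 4198) + 92 = (503818 - 4198) + 92 = 499620 + 92 = 499712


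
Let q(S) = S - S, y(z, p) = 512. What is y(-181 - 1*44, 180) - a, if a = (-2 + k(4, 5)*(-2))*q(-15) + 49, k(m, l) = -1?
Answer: 463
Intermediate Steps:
q(S) = 0
a = 49 (a = (-2 - 1*(-2))*0 + 49 = (-2 + 2)*0 + 49 = 0*0 + 49 = 0 + 49 = 49)
y(-181 - 1*44, 180) - a = 512 - 1*49 = 512 - 49 = 463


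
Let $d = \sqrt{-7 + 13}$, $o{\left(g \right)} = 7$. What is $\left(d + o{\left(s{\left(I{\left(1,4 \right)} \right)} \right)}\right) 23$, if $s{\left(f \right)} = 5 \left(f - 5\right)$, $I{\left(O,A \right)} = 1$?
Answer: $161 + 23 \sqrt{6} \approx 217.34$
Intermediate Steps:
$s{\left(f \right)} = -25 + 5 f$ ($s{\left(f \right)} = 5 \left(-5 + f\right) = -25 + 5 f$)
$d = \sqrt{6} \approx 2.4495$
$\left(d + o{\left(s{\left(I{\left(1,4 \right)} \right)} \right)}\right) 23 = \left(\sqrt{6} + 7\right) 23 = \left(7 + \sqrt{6}\right) 23 = 161 + 23 \sqrt{6}$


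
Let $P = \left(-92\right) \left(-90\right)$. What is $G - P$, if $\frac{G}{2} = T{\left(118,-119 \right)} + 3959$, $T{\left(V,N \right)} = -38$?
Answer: $-438$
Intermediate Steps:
$P = 8280$
$G = 7842$ ($G = 2 \left(-38 + 3959\right) = 2 \cdot 3921 = 7842$)
$G - P = 7842 - 8280 = -438$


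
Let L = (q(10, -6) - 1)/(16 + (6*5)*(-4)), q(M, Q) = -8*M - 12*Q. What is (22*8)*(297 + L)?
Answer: 679734/13 ≈ 52287.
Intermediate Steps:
q(M, Q) = -12*Q - 8*M
L = 9/104 (L = ((-12*(-6) - 8*10) - 1)/(16 + (6*5)*(-4)) = ((72 - 80) - 1)/(16 + 30*(-4)) = (-8 - 1)/(16 - 120) = -9/(-104) = -9*(-1/104) = 9/104 ≈ 0.086538)
(22*8)*(297 + L) = (22*8)*(297 + 9/104) = 176*(30897/104) = 679734/13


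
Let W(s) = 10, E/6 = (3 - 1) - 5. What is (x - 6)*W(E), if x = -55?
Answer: -610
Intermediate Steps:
E = -18 (E = 6*((3 - 1) - 5) = 6*(2 - 5) = 6*(-3) = -18)
(x - 6)*W(E) = (-55 - 6)*10 = -61*10 = -610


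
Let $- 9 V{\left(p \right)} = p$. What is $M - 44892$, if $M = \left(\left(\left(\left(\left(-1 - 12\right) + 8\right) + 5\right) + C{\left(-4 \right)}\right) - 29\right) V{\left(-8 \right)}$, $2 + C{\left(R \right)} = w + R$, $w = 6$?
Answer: $- \frac{404260}{9} \approx -44918.0$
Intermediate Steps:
$C{\left(R \right)} = 4 + R$ ($C{\left(R \right)} = -2 + \left(6 + R\right) = 4 + R$)
$V{\left(p \right)} = - \frac{p}{9}$
$M = - \frac{232}{9}$ ($M = \left(\left(\left(\left(\left(-1 - 12\right) + 8\right) + 5\right) + \left(4 - 4\right)\right) - 29\right) \left(\left(- \frac{1}{9}\right) \left(-8\right)\right) = \left(\left(\left(\left(-13 + 8\right) + 5\right) + 0\right) - 29\right) \frac{8}{9} = \left(\left(\left(-5 + 5\right) + 0\right) - 29\right) \frac{8}{9} = \left(\left(0 + 0\right) - 29\right) \frac{8}{9} = \left(0 - 29\right) \frac{8}{9} = \left(-29\right) \frac{8}{9} = - \frac{232}{9} \approx -25.778$)
$M - 44892 = - \frac{232}{9} - 44892 = - \frac{404260}{9}$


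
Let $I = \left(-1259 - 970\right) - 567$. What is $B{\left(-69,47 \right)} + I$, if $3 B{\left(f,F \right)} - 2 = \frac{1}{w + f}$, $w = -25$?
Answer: $- \frac{788285}{282} \approx -2795.3$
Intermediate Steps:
$B{\left(f,F \right)} = \frac{2}{3} + \frac{1}{3 \left(-25 + f\right)}$
$I = -2796$ ($I = -2229 - 567 = -2796$)
$B{\left(-69,47 \right)} + I = \frac{-49 + 2 \left(-69\right)}{3 \left(-25 - 69\right)} - 2796 = \frac{-49 - 138}{3 \left(-94\right)} - 2796 = \frac{1}{3} \left(- \frac{1}{94}\right) \left(-187\right) - 2796 = \frac{187}{282} - 2796 = - \frac{788285}{282}$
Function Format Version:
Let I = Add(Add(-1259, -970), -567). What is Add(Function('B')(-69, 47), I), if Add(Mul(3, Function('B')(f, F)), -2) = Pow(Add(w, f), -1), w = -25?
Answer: Rational(-788285, 282) ≈ -2795.3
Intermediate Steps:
Function('B')(f, F) = Add(Rational(2, 3), Mul(Rational(1, 3), Pow(Add(-25, f), -1)))
I = -2796 (I = Add(-2229, -567) = -2796)
Add(Function('B')(-69, 47), I) = Add(Mul(Rational(1, 3), Pow(Add(-25, -69), -1), Add(-49, Mul(2, -69))), -2796) = Add(Mul(Rational(1, 3), Pow(-94, -1), Add(-49, -138)), -2796) = Add(Mul(Rational(1, 3), Rational(-1, 94), -187), -2796) = Add(Rational(187, 282), -2796) = Rational(-788285, 282)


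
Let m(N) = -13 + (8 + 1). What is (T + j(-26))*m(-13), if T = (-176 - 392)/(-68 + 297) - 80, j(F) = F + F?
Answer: 123184/229 ≈ 537.92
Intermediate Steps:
m(N) = -4 (m(N) = -13 + 9 = -4)
j(F) = 2*F
T = -18888/229 (T = -568/229 - 80 = -18888/229 ≈ -82.480)
(T + j(-26))*m(-13) = (-18888/229 + 2*(-26))*(-4) = (-18888/229 - 52)*(-4) = -30796/229*(-4) = 123184/229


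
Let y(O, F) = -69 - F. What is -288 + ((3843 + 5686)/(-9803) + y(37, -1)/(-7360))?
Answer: -5212172469/18037520 ≈ -288.96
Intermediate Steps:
-288 + ((3843 + 5686)/(-9803) + y(37, -1)/(-7360)) = -288 + ((3843 + 5686)/(-9803) + (-69 - 1*(-1))/(-7360)) = -288 + (9529*(-1/9803) + (-69 + 1)*(-1/7360)) = -288 + (-9529/9803 - 68*(-1/7360)) = -288 + (-9529/9803 + 17/1840) = -288 - 17366709/18037520 = -5212172469/18037520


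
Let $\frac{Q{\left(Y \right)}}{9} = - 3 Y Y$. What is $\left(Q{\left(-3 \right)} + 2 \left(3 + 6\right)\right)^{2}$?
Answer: $50625$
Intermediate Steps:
$Q{\left(Y \right)} = - 27 Y^{2}$ ($Q{\left(Y \right)} = 9 - 3 Y Y = 9 \left(- 3 Y^{2}\right) = - 27 Y^{2}$)
$\left(Q{\left(-3 \right)} + 2 \left(3 + 6\right)\right)^{2} = \left(- 27 \left(-3\right)^{2} + 2 \left(3 + 6\right)\right)^{2} = \left(\left(-27\right) 9 + 2 \cdot 9\right)^{2} = \left(-243 + 18\right)^{2} = \left(-225\right)^{2} = 50625$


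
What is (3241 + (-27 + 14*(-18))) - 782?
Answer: 2180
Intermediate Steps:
(3241 + (-27 + 14*(-18))) - 782 = (3241 + (-27 - 252)) - 782 = (3241 - 279) - 782 = 2962 - 782 = 2180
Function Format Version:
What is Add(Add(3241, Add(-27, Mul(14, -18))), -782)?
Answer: 2180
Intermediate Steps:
Add(Add(3241, Add(-27, Mul(14, -18))), -782) = Add(Add(3241, Add(-27, -252)), -782) = Add(Add(3241, -279), -782) = Add(2962, -782) = 2180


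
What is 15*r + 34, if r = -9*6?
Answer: -776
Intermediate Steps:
r = -54
15*r + 34 = 15*(-54) + 34 = -810 + 34 = -776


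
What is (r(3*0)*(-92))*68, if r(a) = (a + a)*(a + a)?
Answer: 0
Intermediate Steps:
r(a) = 4*a² (r(a) = (2*a)*(2*a) = 4*a²)
(r(3*0)*(-92))*68 = ((4*(3*0)²)*(-92))*68 = ((4*0²)*(-92))*68 = ((4*0)*(-92))*68 = (0*(-92))*68 = 0*68 = 0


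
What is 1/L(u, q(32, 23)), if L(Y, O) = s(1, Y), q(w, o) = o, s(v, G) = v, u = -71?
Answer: 1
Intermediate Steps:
L(Y, O) = 1
1/L(u, q(32, 23)) = 1/1 = 1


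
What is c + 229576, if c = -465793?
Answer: -236217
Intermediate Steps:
c + 229576 = -465793 + 229576 = -236217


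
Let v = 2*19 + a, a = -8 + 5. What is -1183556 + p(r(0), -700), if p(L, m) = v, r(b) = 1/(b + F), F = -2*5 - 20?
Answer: -1183521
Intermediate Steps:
F = -30 (F = -10 - 20 = -30)
a = -3
r(b) = 1/(-30 + b) (r(b) = 1/(b - 30) = 1/(-30 + b))
v = 35 (v = 2*19 - 3 = 38 - 3 = 35)
p(L, m) = 35
-1183556 + p(r(0), -700) = -1183556 + 35 = -1183521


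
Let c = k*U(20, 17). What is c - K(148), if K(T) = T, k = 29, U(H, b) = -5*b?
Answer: -2613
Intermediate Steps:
c = -2465 (c = 29*(-5*17) = 29*(-85) = -2465)
c - K(148) = -2465 - 1*148 = -2465 - 148 = -2613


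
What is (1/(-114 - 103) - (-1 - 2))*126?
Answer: 11700/31 ≈ 377.42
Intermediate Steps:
(1/(-114 - 103) - (-1 - 2))*126 = (1/(-217) - 1*(-3))*126 = (-1/217 + 3)*126 = (650/217)*126 = 11700/31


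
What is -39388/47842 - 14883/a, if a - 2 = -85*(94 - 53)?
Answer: 95807347/27772281 ≈ 3.4497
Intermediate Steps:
a = -3483 (a = 2 - 85*(94 - 53) = 2 - 85*41 = 2 - 3485 = -3483)
-39388/47842 - 14883/a = -39388/47842 - 14883/(-3483) = -39388*1/47842 - 14883*(-1/3483) = -19694/23921 + 4961/1161 = 95807347/27772281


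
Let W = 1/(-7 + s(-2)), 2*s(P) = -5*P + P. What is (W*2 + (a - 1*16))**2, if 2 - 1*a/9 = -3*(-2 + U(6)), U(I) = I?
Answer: 107584/9 ≈ 11954.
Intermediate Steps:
s(P) = -2*P (s(P) = (-5*P + P)/2 = (-4*P)/2 = -2*P)
W = -1/3 (W = 1/(-7 - 2*(-2)) = 1/(-7 + 4) = 1/(-3) = -1/3 ≈ -0.33333)
a = 126 (a = 18 - (-27)*(-2 + 6) = 18 - (-27)*4 = 18 - 9*(-12) = 18 + 108 = 126)
(W*2 + (a - 1*16))**2 = (-1/3*2 + (126 - 1*16))**2 = (-2/3 + (126 - 16))**2 = (-2/3 + 110)**2 = (328/3)**2 = 107584/9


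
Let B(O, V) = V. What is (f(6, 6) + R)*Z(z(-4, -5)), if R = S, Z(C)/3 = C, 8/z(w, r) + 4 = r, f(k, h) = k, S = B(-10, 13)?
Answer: -152/3 ≈ -50.667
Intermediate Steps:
S = 13
z(w, r) = 8/(-4 + r)
Z(C) = 3*C
R = 13
(f(6, 6) + R)*Z(z(-4, -5)) = (6 + 13)*(3*(8/(-4 - 5))) = 19*(3*(8/(-9))) = 19*(3*(8*(-⅑))) = 19*(3*(-8/9)) = 19*(-8/3) = -152/3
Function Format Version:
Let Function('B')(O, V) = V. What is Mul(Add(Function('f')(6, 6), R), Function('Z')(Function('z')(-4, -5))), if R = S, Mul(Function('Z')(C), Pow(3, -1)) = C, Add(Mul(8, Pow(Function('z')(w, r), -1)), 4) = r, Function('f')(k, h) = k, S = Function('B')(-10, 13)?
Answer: Rational(-152, 3) ≈ -50.667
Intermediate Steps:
S = 13
Function('z')(w, r) = Mul(8, Pow(Add(-4, r), -1))
Function('Z')(C) = Mul(3, C)
R = 13
Mul(Add(Function('f')(6, 6), R), Function('Z')(Function('z')(-4, -5))) = Mul(Add(6, 13), Mul(3, Mul(8, Pow(Add(-4, -5), -1)))) = Mul(19, Mul(3, Mul(8, Pow(-9, -1)))) = Mul(19, Mul(3, Mul(8, Rational(-1, 9)))) = Mul(19, Mul(3, Rational(-8, 9))) = Mul(19, Rational(-8, 3)) = Rational(-152, 3)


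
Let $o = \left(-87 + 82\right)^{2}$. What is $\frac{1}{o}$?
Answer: $\frac{1}{25} \approx 0.04$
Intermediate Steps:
$o = 25$ ($o = \left(-5\right)^{2} = 25$)
$\frac{1}{o} = \frac{1}{25}$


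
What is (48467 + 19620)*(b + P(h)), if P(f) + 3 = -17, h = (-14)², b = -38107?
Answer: -2595953049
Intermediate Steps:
h = 196
P(f) = -20 (P(f) = -3 - 17 = -20)
(48467 + 19620)*(b + P(h)) = (48467 + 19620)*(-38107 - 20) = 68087*(-38127) = -2595953049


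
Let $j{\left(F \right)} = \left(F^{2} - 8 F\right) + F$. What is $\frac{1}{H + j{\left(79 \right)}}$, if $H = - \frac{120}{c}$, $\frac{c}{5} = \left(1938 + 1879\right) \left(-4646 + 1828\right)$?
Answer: $\frac{5378153}{30590934276} \approx 0.00017581$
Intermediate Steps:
$c = -53781530$ ($c = 5 \left(1938 + 1879\right) \left(-4646 + 1828\right) = 5 \cdot 3817 \left(-2818\right) = 5 \left(-10756306\right) = -53781530$)
$j{\left(F \right)} = F^{2} - 7 F$
$H = \frac{12}{5378153}$ ($H = - \frac{120}{-53781530} = \left(-120\right) \left(- \frac{1}{53781530}\right) = \frac{12}{5378153} \approx 2.2312 \cdot 10^{-6}$)
$\frac{1}{H + j{\left(79 \right)}} = \frac{1}{\frac{12}{5378153} + 79 \left(-7 + 79\right)} = \frac{1}{\frac{12}{5378153} + 79 \cdot 72} = \frac{1}{\frac{12}{5378153} + 5688} = \frac{1}{\frac{30590934276}{5378153}} = \frac{5378153}{30590934276}$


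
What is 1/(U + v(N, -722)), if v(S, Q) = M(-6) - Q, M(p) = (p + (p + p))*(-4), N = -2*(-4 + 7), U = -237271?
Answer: -1/236477 ≈ -4.2287e-6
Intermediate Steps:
N = -6 (N = -2*3 = -6)
M(p) = -12*p (M(p) = (p + 2*p)*(-4) = (3*p)*(-4) = -12*p)
v(S, Q) = 72 - Q (v(S, Q) = -12*(-6) - Q = 72 - Q)
1/(U + v(N, -722)) = 1/(-237271 + (72 - 1*(-722))) = 1/(-237271 + (72 + 722)) = 1/(-237271 + 794) = 1/(-236477) = -1/236477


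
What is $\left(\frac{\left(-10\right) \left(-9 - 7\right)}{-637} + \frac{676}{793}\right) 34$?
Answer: $\frac{794376}{38857} \approx 20.444$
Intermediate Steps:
$\left(\frac{\left(-10\right) \left(-9 - 7\right)}{-637} + \frac{676}{793}\right) 34 = \left(- 10 \left(-9 - 7\right) \left(- \frac{1}{637}\right) + 676 \cdot \frac{1}{793}\right) 34 = \left(\left(-10\right) \left(-16\right) \left(- \frac{1}{637}\right) + \frac{52}{61}\right) 34 = \left(160 \left(- \frac{1}{637}\right) + \frac{52}{61}\right) 34 = \left(- \frac{160}{637} + \frac{52}{61}\right) 34 = \frac{23364}{38857} \cdot 34 = \frac{794376}{38857}$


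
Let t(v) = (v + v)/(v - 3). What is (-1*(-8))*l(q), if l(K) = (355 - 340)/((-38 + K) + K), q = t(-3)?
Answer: -10/3 ≈ -3.3333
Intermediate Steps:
t(v) = 2*v/(-3 + v) (t(v) = (2*v)/(-3 + v) = 2*v/(-3 + v))
q = 1 (q = 2*(-3)/(-3 - 3) = 2*(-3)/(-6) = 2*(-3)*(-1/6) = 1)
l(K) = 15/(-38 + 2*K)
(-1*(-8))*l(q) = (-1*(-8))*(15/(2*(-19 + 1))) = 8*((15/2)/(-18)) = 8*((15/2)*(-1/18)) = 8*(-5/12) = -10/3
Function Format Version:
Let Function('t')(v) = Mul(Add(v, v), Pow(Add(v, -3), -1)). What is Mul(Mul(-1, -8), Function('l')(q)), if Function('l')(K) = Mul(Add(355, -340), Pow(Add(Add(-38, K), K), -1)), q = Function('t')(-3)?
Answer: Rational(-10, 3) ≈ -3.3333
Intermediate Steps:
Function('t')(v) = Mul(2, v, Pow(Add(-3, v), -1)) (Function('t')(v) = Mul(Mul(2, v), Pow(Add(-3, v), -1)) = Mul(2, v, Pow(Add(-3, v), -1)))
q = 1 (q = Mul(2, -3, Pow(Add(-3, -3), -1)) = Mul(2, -3, Pow(-6, -1)) = Mul(2, -3, Rational(-1, 6)) = 1)
Function('l')(K) = Mul(15, Pow(Add(-38, Mul(2, K)), -1))
Mul(Mul(-1, -8), Function('l')(q)) = Mul(Mul(-1, -8), Mul(Rational(15, 2), Pow(Add(-19, 1), -1))) = Mul(8, Mul(Rational(15, 2), Pow(-18, -1))) = Mul(8, Mul(Rational(15, 2), Rational(-1, 18))) = Mul(8, Rational(-5, 12)) = Rational(-10, 3)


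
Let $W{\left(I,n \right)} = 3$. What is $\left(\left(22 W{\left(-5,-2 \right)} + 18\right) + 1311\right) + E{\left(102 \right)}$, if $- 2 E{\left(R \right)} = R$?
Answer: $1344$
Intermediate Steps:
$E{\left(R \right)} = - \frac{R}{2}$
$\left(\left(22 W{\left(-5,-2 \right)} + 18\right) + 1311\right) + E{\left(102 \right)} = \left(\left(22 \cdot 3 + 18\right) + 1311\right) - 51 = \left(\left(66 + 18\right) + 1311\right) - 51 = \left(84 + 1311\right) - 51 = 1395 - 51 = 1344$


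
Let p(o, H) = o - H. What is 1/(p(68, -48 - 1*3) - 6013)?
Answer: -1/5894 ≈ -0.00016966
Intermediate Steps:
1/(p(68, -48 - 1*3) - 6013) = 1/((68 - (-48 - 1*3)) - 6013) = 1/((68 - (-48 - 3)) - 6013) = 1/((68 - 1*(-51)) - 6013) = 1/((68 + 51) - 6013) = 1/(119 - 6013) = 1/(-5894) = -1/5894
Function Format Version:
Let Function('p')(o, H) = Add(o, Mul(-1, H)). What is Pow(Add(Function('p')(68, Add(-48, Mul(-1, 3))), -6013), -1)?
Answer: Rational(-1, 5894) ≈ -0.00016966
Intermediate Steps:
Pow(Add(Function('p')(68, Add(-48, Mul(-1, 3))), -6013), -1) = Pow(Add(Add(68, Mul(-1, Add(-48, Mul(-1, 3)))), -6013), -1) = Pow(Add(Add(68, Mul(-1, Add(-48, -3))), -6013), -1) = Pow(Add(Add(68, Mul(-1, -51)), -6013), -1) = Pow(Add(Add(68, 51), -6013), -1) = Pow(Add(119, -6013), -1) = Pow(-5894, -1) = Rational(-1, 5894)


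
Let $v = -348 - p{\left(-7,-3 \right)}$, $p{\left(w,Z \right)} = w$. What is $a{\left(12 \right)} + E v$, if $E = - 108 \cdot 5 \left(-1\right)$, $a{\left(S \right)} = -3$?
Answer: $-184143$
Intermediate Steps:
$v = -341$ ($v = -348 - -7 = -348 + 7 = -341$)
$E = 540$ ($E = \left(-108\right) \left(-5\right) = 540$)
$a{\left(12 \right)} + E v = -3 + 540 \left(-341\right) = -3 - 184140 = -184143$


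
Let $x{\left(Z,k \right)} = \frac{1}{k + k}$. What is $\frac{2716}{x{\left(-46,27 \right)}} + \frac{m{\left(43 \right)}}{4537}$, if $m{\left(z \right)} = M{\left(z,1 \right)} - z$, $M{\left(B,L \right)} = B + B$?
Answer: $\frac{665414611}{4537} \approx 1.4666 \cdot 10^{5}$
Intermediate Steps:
$M{\left(B,L \right)} = 2 B$
$x{\left(Z,k \right)} = \frac{1}{2 k}$
$m{\left(z \right)} = z$ ($m{\left(z \right)} = 2 z - z = z$)
$\frac{2716}{x{\left(-46,27 \right)}} + \frac{m{\left(43 \right)}}{4537} = \frac{2716}{\frac{1}{2} \cdot \frac{1}{27}} + \frac{43}{4537} = \frac{2716}{\frac{1}{2} \cdot \frac{1}{27}} + 43 \cdot \frac{1}{4537} = 2716 \frac{1}{\frac{1}{54}} + \frac{43}{4537} = 2716 \cdot 54 + \frac{43}{4537} = 146664 + \frac{43}{4537} = \frac{665414611}{4537}$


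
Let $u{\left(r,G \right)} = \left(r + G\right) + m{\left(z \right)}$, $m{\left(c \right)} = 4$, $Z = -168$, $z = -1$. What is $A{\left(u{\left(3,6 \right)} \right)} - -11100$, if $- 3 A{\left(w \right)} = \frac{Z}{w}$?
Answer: $\frac{144356}{13} \approx 11104.0$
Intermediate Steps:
$u{\left(r,G \right)} = 4 + G + r$ ($u{\left(r,G \right)} = \left(r + G\right) + 4 = \left(G + r\right) + 4 = 4 + G + r$)
$A{\left(w \right)} = \frac{56}{w}$ ($A{\left(w \right)} = - \frac{\left(-168\right) \frac{1}{w}}{3} = \frac{56}{w}$)
$A{\left(u{\left(3,6 \right)} \right)} - -11100 = \frac{56}{4 + 6 + 3} - -11100 = \frac{56}{13} + 11100 = \frac{144356}{13}$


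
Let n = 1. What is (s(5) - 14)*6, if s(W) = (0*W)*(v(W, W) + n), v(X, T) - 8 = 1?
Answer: -84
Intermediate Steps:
v(X, T) = 9 (v(X, T) = 8 + 1 = 9)
s(W) = 0 (s(W) = (0*W)*(9 + 1) = 0*10 = 0)
(s(5) - 14)*6 = (0 - 14)*6 = -14*6 = -84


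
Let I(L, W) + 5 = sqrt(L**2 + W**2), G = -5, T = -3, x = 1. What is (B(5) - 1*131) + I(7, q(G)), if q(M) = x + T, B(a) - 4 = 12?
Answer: -120 + sqrt(53) ≈ -112.72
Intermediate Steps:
B(a) = 16 (B(a) = 4 + 12 = 16)
q(M) = -2 (q(M) = 1 - 3 = -2)
I(L, W) = -5 + sqrt(L**2 + W**2)
(B(5) - 1*131) + I(7, q(G)) = (16 - 1*131) + (-5 + sqrt(7**2 + (-2)**2)) = (16 - 131) + (-5 + sqrt(49 + 4)) = -115 + (-5 + sqrt(53)) = -120 + sqrt(53)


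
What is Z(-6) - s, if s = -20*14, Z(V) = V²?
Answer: 316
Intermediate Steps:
s = -280
Z(-6) - s = (-6)² - 1*(-280) = 36 + 280 = 316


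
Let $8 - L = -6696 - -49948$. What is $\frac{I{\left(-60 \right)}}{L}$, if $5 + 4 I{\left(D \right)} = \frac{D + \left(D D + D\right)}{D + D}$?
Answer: $\frac{17}{86488} \approx 0.00019656$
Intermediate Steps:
$L = -43244$ ($L = 8 - \left(-6696 - -49948\right) = 8 - \left(-6696 + 49948\right) = 8 - 43252 = -43244$)
$I{\left(D \right)} = - \frac{5}{4} + \frac{D^{2} + 2 D}{8 D}$ ($I{\left(D \right)} = - \frac{5}{4} + \frac{\left(D + \left(D D + D\right)\right) \frac{1}{D + D}}{4} = - \frac{5}{4} + \frac{\left(D + \left(D^{2} + D\right)\right) \frac{1}{2 D}}{4} = - \frac{5}{4} + \frac{\left(D + \left(D + D^{2}\right)\right) \frac{1}{2 D}}{4} = - \frac{5}{4} + \frac{\left(D^{2} + 2 D\right) \frac{1}{2 D}}{4} = - \frac{5}{4} + \frac{\frac{1}{2} \frac{1}{D} \left(D^{2} + 2 D\right)}{4} = - \frac{5}{4} + \frac{D^{2} + 2 D}{8 D}$)
$\frac{I{\left(-60 \right)}}{L} = \frac{-1 + \frac{1}{8} \left(-60\right)}{-43244} = \left(-1 - \frac{15}{2}\right) \left(- \frac{1}{43244}\right) = \left(- \frac{17}{2}\right) \left(- \frac{1}{43244}\right) = \frac{17}{86488}$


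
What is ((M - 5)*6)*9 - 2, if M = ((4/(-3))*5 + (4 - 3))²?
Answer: 1462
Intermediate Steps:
M = 289/9 (M = ((4*(-⅓))*5 + 1)² = (-4/3*5 + 1)² = (-20/3 + 1)² = (-17/3)² = 289/9 ≈ 32.111)
((M - 5)*6)*9 - 2 = ((289/9 - 5)*6)*9 - 2 = ((244/9)*6)*9 - 2 = (488/3)*9 - 2 = 1464 - 2 = 1462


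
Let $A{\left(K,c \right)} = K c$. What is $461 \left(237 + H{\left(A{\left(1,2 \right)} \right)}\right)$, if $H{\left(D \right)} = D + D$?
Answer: $111101$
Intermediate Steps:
$H{\left(D \right)} = 2 D$
$461 \left(237 + H{\left(A{\left(1,2 \right)} \right)}\right) = 461 \left(237 + 2 \cdot 1 \cdot 2\right) = 461 \left(237 + 2 \cdot 2\right) = 461 \left(237 + 4\right) = 461 \cdot 241 = 111101$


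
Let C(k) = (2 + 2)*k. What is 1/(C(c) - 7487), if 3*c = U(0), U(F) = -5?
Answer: -3/22481 ≈ -0.00013345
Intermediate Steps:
c = -5/3 (c = (1/3)*(-5) = -5/3 ≈ -1.6667)
C(k) = 4*k
1/(C(c) - 7487) = 1/(4*(-5/3) - 7487) = 1/(-20/3 - 7487) = 1/(-22481/3) = -3/22481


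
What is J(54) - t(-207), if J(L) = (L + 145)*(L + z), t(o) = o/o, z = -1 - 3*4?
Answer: 8158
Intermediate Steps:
z = -13 (z = -1 - 12 = -13)
t(o) = 1
J(L) = (-13 + L)*(145 + L) (J(L) = (L + 145)*(L - 13) = (145 + L)*(-13 + L) = (-13 + L)*(145 + L))
J(54) - t(-207) = (-1885 + 54² + 132*54) - 1*1 = (-1885 + 2916 + 7128) - 1 = 8159 - 1 = 8158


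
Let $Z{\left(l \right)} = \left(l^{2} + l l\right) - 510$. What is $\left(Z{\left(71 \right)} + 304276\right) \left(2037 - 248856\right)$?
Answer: $-77463649512$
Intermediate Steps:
$Z{\left(l \right)} = -510 + 2 l^{2}$ ($Z{\left(l \right)} = \left(l^{2} + l^{2}\right) - 510 = 2 l^{2} - 510 = -510 + 2 l^{2}$)
$\left(Z{\left(71 \right)} + 304276\right) \left(2037 - 248856\right) = \left(\left(-510 + 2 \cdot 71^{2}\right) + 304276\right) \left(2037 - 248856\right) = \left(\left(-510 + 2 \cdot 5041\right) + 304276\right) \left(-246819\right) = \left(\left(-510 + 10082\right) + 304276\right) \left(-246819\right) = \left(9572 + 304276\right) \left(-246819\right) = 313848 \left(-246819\right) = -77463649512$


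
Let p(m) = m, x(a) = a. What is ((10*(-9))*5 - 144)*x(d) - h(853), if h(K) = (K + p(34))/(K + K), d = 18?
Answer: -18241439/1706 ≈ -10693.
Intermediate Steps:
h(K) = (34 + K)/(2*K) (h(K) = (K + 34)/(K + K) = (34 + K)/((2*K)) = (34 + K)*(1/(2*K)) = (34 + K)/(2*K))
((10*(-9))*5 - 144)*x(d) - h(853) = ((10*(-9))*5 - 144)*18 - (34 + 853)/(2*853) = (-90*5 - 144)*18 - 887/(2*853) = (-450 - 144)*18 - 1*887/1706 = -594*18 - 887/1706 = -10692 - 887/1706 = -18241439/1706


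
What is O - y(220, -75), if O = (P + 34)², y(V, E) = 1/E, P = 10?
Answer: 145201/75 ≈ 1936.0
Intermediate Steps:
O = 1936 (O = (10 + 34)² = 44² = 1936)
O - y(220, -75) = 1936 - 1/(-75) = 1936 - 1*(-1/75) = 1936 + 1/75 = 145201/75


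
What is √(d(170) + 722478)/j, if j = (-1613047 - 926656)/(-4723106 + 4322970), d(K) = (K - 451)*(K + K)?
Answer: 400136*√626938/2539703 ≈ 124.75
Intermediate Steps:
d(K) = 2*K*(-451 + K) (d(K) = (-451 + K)*(2*K) = 2*K*(-451 + K))
j = 2539703/400136 (j = -2539703/(-400136) = -2539703*(-1/400136) = 2539703/400136 ≈ 6.3471)
√(d(170) + 722478)/j = √(2*170*(-451 + 170) + 722478)/(2539703/400136) = √(2*170*(-281) + 722478)*(400136/2539703) = √(-95540 + 722478)*(400136/2539703) = √626938*(400136/2539703) = 400136*√626938/2539703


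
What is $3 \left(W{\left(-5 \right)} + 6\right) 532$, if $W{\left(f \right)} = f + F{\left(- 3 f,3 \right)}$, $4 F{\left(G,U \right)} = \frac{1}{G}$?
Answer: $\frac{8113}{5} \approx 1622.6$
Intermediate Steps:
$F{\left(G,U \right)} = \frac{1}{4 G}$
$W{\left(f \right)} = f - \frac{1}{12 f}$ ($W{\left(f \right)} = f + \frac{1}{4 \left(- 3 f\right)} = f + \frac{\left(- \frac{1}{3}\right) \frac{1}{f}}{4} = f - \frac{1}{12 f}$)
$3 \left(W{\left(-5 \right)} + 6\right) 532 = 3 \left(\left(-5 - \frac{1}{12 \left(-5\right)}\right) + 6\right) 532 = 3 \left(\left(-5 - - \frac{1}{60}\right) + 6\right) 532 = 3 \left(\left(-5 + \frac{1}{60}\right) + 6\right) 532 = 3 \left(- \frac{299}{60} + 6\right) 532 = 3 \cdot \frac{61}{60} \cdot 532 = \frac{61}{20} \cdot 532 = \frac{8113}{5}$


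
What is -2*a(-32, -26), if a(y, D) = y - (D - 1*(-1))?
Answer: 14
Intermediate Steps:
a(y, D) = -1 + y - D (a(y, D) = y - (D + 1) = y - (1 + D) = y + (-1 - D) = -1 + y - D)
-2*a(-32, -26) = -2*(-1 - 32 - 1*(-26)) = -2*(-1 - 32 + 26) = -2*(-7) = 14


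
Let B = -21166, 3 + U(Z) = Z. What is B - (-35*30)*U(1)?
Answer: -23266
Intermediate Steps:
U(Z) = -3 + Z
B - (-35*30)*U(1) = -21166 - (-35*30)*(-3 + 1) = -21166 - (-1050)*(-2) = -21166 - 1*2100 = -21166 - 2100 = -23266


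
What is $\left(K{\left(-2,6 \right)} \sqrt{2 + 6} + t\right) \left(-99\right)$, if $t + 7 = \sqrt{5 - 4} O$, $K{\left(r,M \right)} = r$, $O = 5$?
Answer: $198 + 396 \sqrt{2} \approx 758.03$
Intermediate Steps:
$t = -2$ ($t = -7 + \sqrt{5 - 4} \cdot 5 = -7 + \sqrt{1} \cdot 5 = -7 + 1 \cdot 5 = -7 + 5 = -2$)
$\left(K{\left(-2,6 \right)} \sqrt{2 + 6} + t\right) \left(-99\right) = \left(- 2 \sqrt{2 + 6} - 2\right) \left(-99\right) = \left(- 2 \sqrt{8} - 2\right) \left(-99\right) = \left(- 2 \cdot 2 \sqrt{2} - 2\right) \left(-99\right) = \left(- 4 \sqrt{2} - 2\right) \left(-99\right) = \left(-2 - 4 \sqrt{2}\right) \left(-99\right) = 198 + 396 \sqrt{2}$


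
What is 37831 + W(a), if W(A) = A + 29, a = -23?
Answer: 37837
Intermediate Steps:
W(A) = 29 + A
37831 + W(a) = 37831 + (29 - 23) = 37831 + 6 = 37837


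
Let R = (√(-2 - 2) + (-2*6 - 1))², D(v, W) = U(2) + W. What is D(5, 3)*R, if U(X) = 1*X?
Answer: 825 - 260*I ≈ 825.0 - 260.0*I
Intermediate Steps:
U(X) = X
D(v, W) = 2 + W
R = (-13 + 2*I)² (R = (√(-4) + (-12 - 1))² = (2*I - 13)² = (-13 + 2*I)² ≈ 165.0 - 52.0*I)
D(5, 3)*R = (2 + 3)*(165 - 52*I) = 5*(165 - 52*I) = 825 - 260*I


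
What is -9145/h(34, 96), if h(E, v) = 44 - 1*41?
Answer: -9145/3 ≈ -3048.3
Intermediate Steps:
h(E, v) = 3 (h(E, v) = 44 - 41 = 3)
-9145/h(34, 96) = -9145/3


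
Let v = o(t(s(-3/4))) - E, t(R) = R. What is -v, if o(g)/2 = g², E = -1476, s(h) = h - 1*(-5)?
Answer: -12097/8 ≈ -1512.1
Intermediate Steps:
s(h) = 5 + h (s(h) = h + 5 = 5 + h)
o(g) = 2*g²
v = 12097/8 (v = 2*(5 - 3/4)² - 1*(-1476) = 2*(5 - 3*¼)² + 1476 = 2*(5 - ¾)² + 1476 = 2*(17/4)² + 1476 = 2*(289/16) + 1476 = 289/8 + 1476 = 12097/8 ≈ 1512.1)
-v = -1*12097/8 = -12097/8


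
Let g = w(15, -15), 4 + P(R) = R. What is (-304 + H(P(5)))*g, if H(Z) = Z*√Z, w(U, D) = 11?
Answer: -3333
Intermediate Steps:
P(R) = -4 + R
g = 11
H(Z) = Z^(3/2)
(-304 + H(P(5)))*g = (-304 + (-4 + 5)^(3/2))*11 = (-304 + 1^(3/2))*11 = (-304 + 1)*11 = -303*11 = -3333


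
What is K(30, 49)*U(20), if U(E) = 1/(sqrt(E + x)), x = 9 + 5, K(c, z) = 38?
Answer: 19*sqrt(34)/17 ≈ 6.5169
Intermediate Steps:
x = 14
U(E) = 1/sqrt(14 + E) (U(E) = 1/(sqrt(E + 14)) = 1/(sqrt(14 + E)) = 1/sqrt(14 + E))
K(30, 49)*U(20) = 38/sqrt(14 + 20) = 38/sqrt(34) = 38*(sqrt(34)/34) = 19*sqrt(34)/17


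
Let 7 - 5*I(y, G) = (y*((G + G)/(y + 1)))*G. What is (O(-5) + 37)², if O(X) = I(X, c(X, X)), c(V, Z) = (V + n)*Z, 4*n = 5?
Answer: 483164361/25600 ≈ 18874.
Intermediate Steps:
n = 5/4 (n = (¼)*5 = 5/4 ≈ 1.2500)
c(V, Z) = Z*(5/4 + V) (c(V, Z) = (V + 5/4)*Z = (5/4 + V)*Z = Z*(5/4 + V))
I(y, G) = 7/5 - 2*y*G²/(5*(1 + y)) (I(y, G) = 7/5 - y*((G + G)/(y + 1))*G/5 = 7/5 - y*((2*G)/(1 + y))*G/5 = 7/5 - y*(2*G/(1 + y))*G/5 = 7/5 - 2*G*y/(1 + y)*G/5 = 7/5 - 2*y*G²/(5*(1 + y)))
O(X) = (7 + 7*X - X³*(5 + 4*X)²/8)/(5*(1 + X)) (O(X) = (7 + 7*X - 2*X*(X*(5 + 4*X)/4)²)/(5*(1 + X)) = (7 + 7*X - 2*X*X²*(5 + 4*X)²/16)/(5*(1 + X)) = (7 + 7*X - X³*(5 + 4*X)²/8)/(5*(1 + X)))
(O(-5) + 37)² = ((56 + 56*(-5) - 1*(-5)³*(5 + 4*(-5))²)/(40*(1 - 5)) + 37)² = ((1/40)*(56 - 280 - 1*(-125)*(5 - 20)²)/(-4) + 37)² = ((1/40)*(-¼)*(56 - 280 - 1*(-125)*(-15)²) + 37)² = ((1/40)*(-¼)*(56 - 280 - 1*(-125)*225) + 37)² = ((1/40)*(-¼)*(56 - 280 + 28125) + 37)² = ((1/40)*(-¼)*27901 + 37)² = (-27901/160 + 37)² = (-21981/160)² = 483164361/25600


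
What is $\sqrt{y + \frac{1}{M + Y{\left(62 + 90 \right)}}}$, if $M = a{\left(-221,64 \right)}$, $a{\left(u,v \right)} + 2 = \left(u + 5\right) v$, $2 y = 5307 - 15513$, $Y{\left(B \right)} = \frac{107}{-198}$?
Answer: $\frac{3 i \sqrt{4249526087975585}}{2737655} \approx 71.435 i$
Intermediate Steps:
$Y{\left(B \right)} = - \frac{107}{198}$ ($Y{\left(B \right)} = 107 \left(- \frac{1}{198}\right) = - \frac{107}{198}$)
$y = -5103$ ($y = \frac{5307 - 15513}{2} = \frac{1}{2} \left(-10206\right) = -5103$)
$a{\left(u,v \right)} = -2 + v \left(5 + u\right)$ ($a{\left(u,v \right)} = -2 + \left(u + 5\right) v = -2 + \left(5 + u\right) v = -2 + v \left(5 + u\right)$)
$M = -13826$ ($M = -2 + 5 \cdot 64 - 14144 = -2 + 320 - 14144 = -13826$)
$\sqrt{y + \frac{1}{M + Y{\left(62 + 90 \right)}}} = \sqrt{-5103 + \frac{1}{-13826 - \frac{107}{198}}} = \sqrt{-5103 + \frac{1}{- \frac{2737655}{198}}} = \sqrt{-5103 - \frac{198}{2737655}} = \sqrt{- \frac{13970253663}{2737655}} = \frac{3 i \sqrt{4249526087975585}}{2737655}$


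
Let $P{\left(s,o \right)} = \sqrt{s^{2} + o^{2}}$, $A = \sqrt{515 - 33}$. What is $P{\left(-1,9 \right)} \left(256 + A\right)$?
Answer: $\sqrt{82} \left(256 + \sqrt{482}\right) \approx 2517.0$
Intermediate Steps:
$A = \sqrt{482}$ ($A = \sqrt{515 + \left(-44 + 11\right)} = \sqrt{515 - 33} = \sqrt{482} \approx 21.954$)
$P{\left(s,o \right)} = \sqrt{o^{2} + s^{2}}$
$P{\left(-1,9 \right)} \left(256 + A\right) = \sqrt{9^{2} + \left(-1\right)^{2}} \left(256 + \sqrt{482}\right) = \sqrt{81 + 1} \left(256 + \sqrt{482}\right) = \sqrt{82} \left(256 + \sqrt{482}\right)$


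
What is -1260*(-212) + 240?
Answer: 267360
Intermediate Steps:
-1260*(-212) + 240 = 267120 + 240 = 267360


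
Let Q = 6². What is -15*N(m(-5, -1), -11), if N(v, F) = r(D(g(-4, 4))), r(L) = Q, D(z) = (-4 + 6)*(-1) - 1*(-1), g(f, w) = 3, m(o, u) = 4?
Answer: -540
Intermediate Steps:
Q = 36
D(z) = -1 (D(z) = 2*(-1) + 1 = -2 + 1 = -1)
r(L) = 36
N(v, F) = 36
-15*N(m(-5, -1), -11) = -15*36 = -540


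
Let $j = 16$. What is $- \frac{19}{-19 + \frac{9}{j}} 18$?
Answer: $\frac{5472}{295} \approx 18.549$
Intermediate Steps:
$- \frac{19}{-19 + \frac{9}{j}} 18 = - \frac{19}{-19 + \frac{9}{16}} \cdot 18 = - \frac{19}{- \frac{295}{16}} \cdot 18 = \left(-19\right) \left(- \frac{16}{295}\right) 18 = \frac{304}{295} \cdot 18 = \frac{5472}{295}$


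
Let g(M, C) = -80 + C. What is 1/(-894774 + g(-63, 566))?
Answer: -1/894288 ≈ -1.1182e-6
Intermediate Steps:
1/(-894774 + g(-63, 566)) = 1/(-894774 + (-80 + 566)) = 1/(-894774 + 486) = 1/(-894288) = -1/894288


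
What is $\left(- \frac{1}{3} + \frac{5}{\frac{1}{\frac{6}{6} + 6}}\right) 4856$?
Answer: $\frac{505024}{3} \approx 1.6834 \cdot 10^{5}$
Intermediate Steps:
$\left(- \frac{1}{3} + \frac{5}{\frac{1}{\frac{6}{6} + 6}}\right) 4856 = \left(\left(-1\right) \frac{1}{3} + \frac{5}{\frac{1}{6 \cdot \frac{1}{6} + 6}}\right) 4856 = \left(- \frac{1}{3} + \frac{5}{\frac{1}{1 + 6}}\right) 4856 = \left(- \frac{1}{3} + \frac{5}{\frac{1}{7}}\right) 4856 = \left(- \frac{1}{3} + 5 \frac{1}{\frac{1}{7}}\right) 4856 = \left(- \frac{1}{3} + 5 \cdot 7\right) 4856 = \left(- \frac{1}{3} + 35\right) 4856 = \frac{104}{3} \cdot 4856 = \frac{505024}{3}$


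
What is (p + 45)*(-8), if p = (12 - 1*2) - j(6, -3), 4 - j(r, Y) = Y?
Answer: -384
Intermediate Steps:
j(r, Y) = 4 - Y
p = 3 (p = (12 - 1*2) - (4 - 1*(-3)) = (12 - 2) - (4 + 3) = 10 - 1*7 = 10 - 7 = 3)
(p + 45)*(-8) = (3 + 45)*(-8) = 48*(-8) = -384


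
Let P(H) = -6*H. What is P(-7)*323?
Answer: 13566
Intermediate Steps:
P(-7)*323 = -6*(-7)*323 = 42*323 = 13566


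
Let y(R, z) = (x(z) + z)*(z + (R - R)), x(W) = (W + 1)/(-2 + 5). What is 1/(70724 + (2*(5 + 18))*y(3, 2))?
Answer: 1/71000 ≈ 1.4085e-5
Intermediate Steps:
x(W) = 1/3 + W/3 (x(W) = (1 + W)/3 = (1 + W)*(1/3) = 1/3 + W/3)
y(R, z) = z*(1/3 + 4*z/3) (y(R, z) = ((1/3 + z/3) + z)*(z + (R - R)) = (1/3 + 4*z/3)*(z + 0) = (1/3 + 4*z/3)*z = z*(1/3 + 4*z/3))
1/(70724 + (2*(5 + 18))*y(3, 2)) = 1/(70724 + (2*(5 + 18))*((1/3)*2*(1 + 4*2))) = 1/(70724 + (2*23)*((1/3)*2*(1 + 8))) = 1/(70724 + 46*((1/3)*2*9)) = 1/(70724 + 46*6) = 1/(70724 + 276) = 1/71000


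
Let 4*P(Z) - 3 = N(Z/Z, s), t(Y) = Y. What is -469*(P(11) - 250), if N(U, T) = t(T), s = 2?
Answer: 466655/4 ≈ 1.1666e+5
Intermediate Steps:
N(U, T) = T
P(Z) = 5/4 (P(Z) = ¾ + (¼)*2 = ¾ + ½ = 5/4)
-469*(P(11) - 250) = -469*(5/4 - 250) = -469*(-995/4) = 466655/4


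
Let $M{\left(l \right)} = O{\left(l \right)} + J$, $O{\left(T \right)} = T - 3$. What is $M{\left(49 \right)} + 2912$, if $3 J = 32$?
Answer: $\frac{8906}{3} \approx 2968.7$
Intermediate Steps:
$J = \frac{32}{3}$ ($J = \frac{1}{3} \cdot 32 = \frac{32}{3} \approx 10.667$)
$O{\left(T \right)} = -3 + T$ ($O{\left(T \right)} = T - 3 = -3 + T$)
$M{\left(l \right)} = \frac{23}{3} + l$ ($M{\left(l \right)} = \left(-3 + l\right) + \frac{32}{3} = \frac{23}{3} + l$)
$M{\left(49 \right)} + 2912 = \left(\frac{23}{3} + 49\right) + 2912 = \frac{170}{3} + 2912 = \frac{8906}{3}$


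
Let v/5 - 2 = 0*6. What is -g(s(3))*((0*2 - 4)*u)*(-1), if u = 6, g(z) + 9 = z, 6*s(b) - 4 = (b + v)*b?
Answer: 44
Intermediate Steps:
v = 10 (v = 10 + 5*(0*6) = 10 + 5*0 = 10 + 0 = 10)
s(b) = ⅔ + b*(10 + b)/6 (s(b) = ⅔ + ((b + 10)*b)/6 = ⅔ + ((10 + b)*b)/6 = ⅔ + (b*(10 + b))/6 = ⅔ + b*(10 + b)/6)
g(z) = -9 + z
-g(s(3))*((0*2 - 4)*u)*(-1) = -(-9 + (⅔ + (⅙)*3² + (5/3)*3))*((0*2 - 4)*6)*(-1) = -(-9 + (⅔ + (⅙)*9 + 5))*((0 - 4)*6)*(-1) = -(-9 + (⅔ + 3/2 + 5))*-4*6*(-1) = -(-9 + 43/6)*(-24*(-1)) = -(-11)*24/6 = -1*(-44) = 44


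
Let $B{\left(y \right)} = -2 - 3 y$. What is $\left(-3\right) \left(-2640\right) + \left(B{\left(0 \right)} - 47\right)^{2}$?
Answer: $10321$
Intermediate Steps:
$\left(-3\right) \left(-2640\right) + \left(B{\left(0 \right)} - 47\right)^{2} = \left(-3\right) \left(-2640\right) + \left(\left(-2 - 0\right) - 47\right)^{2} = 7920 + \left(\left(-2 + 0\right) - 47\right)^{2} = 7920 + \left(-2 - 47\right)^{2} = 7920 + \left(-49\right)^{2} = 7920 + 2401 = 10321$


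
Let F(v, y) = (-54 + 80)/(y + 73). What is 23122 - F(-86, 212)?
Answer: 6589744/285 ≈ 23122.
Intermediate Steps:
F(v, y) = 26/(73 + y)
23122 - F(-86, 212) = 23122 - 26/(73 + 212) = 23122 - 26/285 = 6589744/285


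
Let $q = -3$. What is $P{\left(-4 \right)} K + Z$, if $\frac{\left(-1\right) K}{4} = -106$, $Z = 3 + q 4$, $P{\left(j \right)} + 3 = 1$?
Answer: $-857$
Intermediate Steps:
$P{\left(j \right)} = -2$ ($P{\left(j \right)} = -3 + 1 = -2$)
$Z = -9$ ($Z = 3 - 12 = -9$)
$K = 424$ ($K = \left(-4\right) \left(-106\right) = 424$)
$P{\left(-4 \right)} K + Z = \left(-2\right) 424 - 9 = -848 - 9 = -857$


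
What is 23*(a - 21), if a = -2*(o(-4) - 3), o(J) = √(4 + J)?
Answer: -345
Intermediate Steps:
a = 6 (a = -2*(√(4 - 4) - 3) = -2*(√0 - 3) = -2*(0 - 3) = -2*(-3) = 6)
23*(a - 21) = 23*(6 - 21) = 23*(-15) = -345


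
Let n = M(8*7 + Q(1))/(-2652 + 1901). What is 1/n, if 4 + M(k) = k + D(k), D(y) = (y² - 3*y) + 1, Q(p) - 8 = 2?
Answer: -751/4221 ≈ -0.17792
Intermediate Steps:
Q(p) = 10 (Q(p) = 8 + 2 = 10)
D(y) = 1 + y² - 3*y
M(k) = -3 + k² - 2*k (M(k) = -4 + (k + (1 + k² - 3*k)) = -4 + (1 + k² - 2*k) = -3 + k² - 2*k)
n = -4221/751 (n = (-3 + (8*7 + 10)² - 2*(8*7 + 10))/(-2652 + 1901) = (-3 + (56 + 10)² - 2*(56 + 10))/(-751) = (-3 + 66² - 2*66)*(-1/751) = (-3 + 4356 - 132)*(-1/751) = 4221*(-1/751) = -4221/751 ≈ -5.6205)
1/n = 1/(-4221/751) = -751/4221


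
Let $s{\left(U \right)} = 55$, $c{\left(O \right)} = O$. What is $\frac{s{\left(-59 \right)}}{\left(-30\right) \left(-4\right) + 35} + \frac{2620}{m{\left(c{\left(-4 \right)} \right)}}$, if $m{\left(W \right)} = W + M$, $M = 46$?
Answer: $\frac{40841}{651} \approx 62.736$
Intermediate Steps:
$m{\left(W \right)} = 46 + W$ ($m{\left(W \right)} = W + 46 = 46 + W$)
$\frac{s{\left(-59 \right)}}{\left(-30\right) \left(-4\right) + 35} + \frac{2620}{m{\left(c{\left(-4 \right)} \right)}} = \frac{55}{\left(-30\right) \left(-4\right) + 35} + \frac{2620}{46 - 4} = \frac{55}{120 + 35} + \frac{2620}{42} = \frac{55}{155} + 2620 \cdot \frac{1}{42} = 55 \cdot \frac{1}{155} + \frac{1310}{21} = \frac{11}{31} + \frac{1310}{21} = \frac{40841}{651}$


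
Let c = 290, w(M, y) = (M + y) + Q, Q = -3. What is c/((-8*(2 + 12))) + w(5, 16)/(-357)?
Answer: -359/136 ≈ -2.6397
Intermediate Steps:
w(M, y) = -3 + M + y (w(M, y) = (M + y) - 3 = -3 + M + y)
c/((-8*(2 + 12))) + w(5, 16)/(-357) = 290/((-8*(2 + 12))) + (-3 + 5 + 16)/(-357) = 290/((-8*14)) + 18*(-1/357) = 290/(-112) - 6/119 = 290*(-1/112) - 6/119 = -145/56 - 6/119 = -359/136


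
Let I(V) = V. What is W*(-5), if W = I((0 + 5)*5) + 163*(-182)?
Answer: 148205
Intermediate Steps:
W = -29641 (W = (0 + 5)*5 + 163*(-182) = 5*5 - 29666 = 25 - 29666 = -29641)
W*(-5) = -29641*(-5) = 148205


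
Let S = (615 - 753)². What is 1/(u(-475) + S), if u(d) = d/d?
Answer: 1/19045 ≈ 5.2507e-5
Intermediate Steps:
u(d) = 1
S = 19044 (S = (-138)² = 19044)
1/(u(-475) + S) = 1/(1 + 19044) = 1/19045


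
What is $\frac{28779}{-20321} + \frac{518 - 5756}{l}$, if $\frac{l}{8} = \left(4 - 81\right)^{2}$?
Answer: $- \frac{105106209}{68847548} \approx -1.5267$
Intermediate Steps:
$l = 47432$ ($l = 8 \left(4 - 81\right)^{2} = 8 \left(-77\right)^{2} = 8 \cdot 5929 = 47432$)
$\frac{28779}{-20321} + \frac{518 - 5756}{l} = \frac{28779}{-20321} + \frac{518 - 5756}{47432} = 28779 \left(- \frac{1}{20321}\right) + \left(518 - 5756\right) \frac{1}{47432} = - \frac{28779}{20321} - \frac{2619}{23716} = - \frac{105106209}{68847548}$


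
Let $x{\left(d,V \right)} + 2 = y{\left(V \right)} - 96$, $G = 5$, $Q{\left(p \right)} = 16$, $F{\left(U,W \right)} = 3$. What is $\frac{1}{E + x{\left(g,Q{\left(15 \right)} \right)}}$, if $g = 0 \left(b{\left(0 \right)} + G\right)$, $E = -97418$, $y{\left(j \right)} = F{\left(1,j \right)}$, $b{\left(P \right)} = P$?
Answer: $- \frac{1}{97513} \approx -1.0255 \cdot 10^{-5}$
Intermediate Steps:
$y{\left(j \right)} = 3$
$g = 0$ ($g = 0 \left(0 + 5\right) = 0 \cdot 5 = 0$)
$x{\left(d,V \right)} = -95$ ($x{\left(d,V \right)} = -2 + \left(3 - 96\right) = -2 - 93 = -95$)
$\frac{1}{E + x{\left(g,Q{\left(15 \right)} \right)}} = \frac{1}{-97418 - 95} = \frac{1}{-97513} = - \frac{1}{97513}$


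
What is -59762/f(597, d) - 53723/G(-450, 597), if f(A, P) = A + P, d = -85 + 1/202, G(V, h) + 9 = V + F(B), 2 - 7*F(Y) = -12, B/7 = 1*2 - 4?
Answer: 39432007/47265225 ≈ 0.83427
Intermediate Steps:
B = -14 (B = 7*(1*2 - 4) = 7*(2 - 4) = 7*(-2) = -14)
F(Y) = 2 (F(Y) = 2/7 - ⅐*(-12) = 2/7 + 12/7 = 2)
G(V, h) = -7 + V (G(V, h) = -9 + (V + 2) = -9 + (2 + V) = -7 + V)
d = -17169/202 (d = -85 + 1/202 = -17169/202 ≈ -84.995)
-59762/f(597, d) - 53723/G(-450, 597) = -59762/(597 - 17169/202) - 53723/(-7 - 450) = -59762/103425/202 - 53723/(-457) = -59762*202/103425 - 53723*(-1/457) = -12071924/103425 + 53723/457 = 39432007/47265225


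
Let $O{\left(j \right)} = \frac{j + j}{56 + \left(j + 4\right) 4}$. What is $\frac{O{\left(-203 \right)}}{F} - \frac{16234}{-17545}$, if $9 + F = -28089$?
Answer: $\frac{4821980663}{5211496620} \approx 0.92526$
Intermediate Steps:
$F = -28098$ ($F = -9 - 28089 = -28098$)
$O{\left(j \right)} = \frac{2 j}{72 + 4 j}$ ($O{\left(j \right)} = \frac{2 j}{56 + \left(4 + j\right) 4} = \frac{2 j}{56 + \left(16 + 4 j\right)} = \frac{2 j}{72 + 4 j}$)
$\frac{O{\left(-203 \right)}}{F} - \frac{16234}{-17545} = \frac{\frac{1}{2} \left(-203\right) \frac{1}{18 - 203}}{-28098} - \frac{16234}{-17545} = \frac{1}{2} \left(-203\right) \frac{1}{-185} \left(- \frac{1}{28098}\right) - - \frac{16234}{17545} = \frac{1}{2} \left(-203\right) \left(- \frac{1}{185}\right) \left(- \frac{1}{28098}\right) + \frac{16234}{17545} = \frac{203}{370} \left(- \frac{1}{28098}\right) + \frac{16234}{17545} = - \frac{29}{1485180} + \frac{16234}{17545} = \frac{4821980663}{5211496620}$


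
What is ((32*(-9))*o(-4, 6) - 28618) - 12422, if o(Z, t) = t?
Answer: -42768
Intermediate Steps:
((32*(-9))*o(-4, 6) - 28618) - 12422 = ((32*(-9))*6 - 28618) - 12422 = (-288*6 - 28618) - 12422 = (-1728 - 28618) - 12422 = -30346 - 12422 = -42768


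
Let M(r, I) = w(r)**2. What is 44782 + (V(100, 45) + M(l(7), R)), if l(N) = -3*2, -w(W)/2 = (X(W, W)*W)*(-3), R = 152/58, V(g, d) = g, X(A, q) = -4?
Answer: 65618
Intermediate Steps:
R = 76/29 (R = 152*(1/58) = 76/29 ≈ 2.6207)
w(W) = -24*W (w(W) = -2*(-4*W)*(-3) = -24*W)
l(N) = -6
M(r, I) = 576*r**2 (M(r, I) = (-24*r)**2 = 576*r**2)
44782 + (V(100, 45) + M(l(7), R)) = 44782 + (100 + 576*(-6)**2) = 44782 + (100 + 576*36) = 44782 + (100 + 20736) = 44782 + 20836 = 65618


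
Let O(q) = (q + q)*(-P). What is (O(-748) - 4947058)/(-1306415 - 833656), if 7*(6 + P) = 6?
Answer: 34683262/14980497 ≈ 2.3152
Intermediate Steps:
P = -36/7 (P = -6 + (1/7)*6 = -6 + 6/7 = -36/7 ≈ -5.1429)
O(q) = 72*q/7 (O(q) = (q + q)*(-1*(-36/7)) = (2*q)*(36/7) = 72*q/7)
(O(-748) - 4947058)/(-1306415 - 833656) = ((72/7)*(-748) - 4947058)/(-1306415 - 833656) = (-53856/7 - 4947058)/(-2140071) = -34683262/7*(-1/2140071) = 34683262/14980497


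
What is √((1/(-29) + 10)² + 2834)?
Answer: √2466915/29 ≈ 54.160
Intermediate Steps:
√((1/(-29) + 10)² + 2834) = √((-1/29 + 10)² + 2834) = √((289/29)² + 2834) = √(83521/841 + 2834) = √(2466915/841) = √2466915/29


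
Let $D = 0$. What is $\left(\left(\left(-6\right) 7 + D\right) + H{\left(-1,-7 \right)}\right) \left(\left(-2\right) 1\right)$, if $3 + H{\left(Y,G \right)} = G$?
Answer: $104$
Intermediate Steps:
$H{\left(Y,G \right)} = -3 + G$
$\left(\left(\left(-6\right) 7 + D\right) + H{\left(-1,-7 \right)}\right) \left(\left(-2\right) 1\right) = \left(\left(\left(-6\right) 7 + 0\right) - 10\right) \left(\left(-2\right) 1\right) = \left(\left(-42 + 0\right) - 10\right) \left(-2\right) = \left(-42 - 10\right) \left(-2\right) = \left(-52\right) \left(-2\right) = 104$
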